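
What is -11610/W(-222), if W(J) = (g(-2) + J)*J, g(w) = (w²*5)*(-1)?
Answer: -1935/8954 ≈ -0.21610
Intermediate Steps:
g(w) = -5*w² (g(w) = (5*w²)*(-1) = -5*w²)
W(J) = J*(-20 + J) (W(J) = (-5*(-2)² + J)*J = (-5*4 + J)*J = (-20 + J)*J = J*(-20 + J))
-11610/W(-222) = -11610*(-1/(222*(-20 - 222))) = -11610/((-222*(-242))) = -11610/53724 = -11610*1/53724 = -1935/8954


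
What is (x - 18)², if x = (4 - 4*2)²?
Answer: 4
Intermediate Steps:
x = 16 (x = (4 - 8)² = (-4)² = 16)
(x - 18)² = (16 - 18)² = (-2)² = 4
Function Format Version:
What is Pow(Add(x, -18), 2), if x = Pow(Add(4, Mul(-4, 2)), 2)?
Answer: 4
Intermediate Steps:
x = 16 (x = Pow(Add(4, -8), 2) = Pow(-4, 2) = 16)
Pow(Add(x, -18), 2) = Pow(Add(16, -18), 2) = Pow(-2, 2) = 4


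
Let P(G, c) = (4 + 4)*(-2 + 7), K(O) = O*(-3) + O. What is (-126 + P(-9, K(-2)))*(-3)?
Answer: 258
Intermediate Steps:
K(O) = -2*O (K(O) = -3*O + O = -2*O)
P(G, c) = 40 (P(G, c) = 8*5 = 40)
(-126 + P(-9, K(-2)))*(-3) = (-126 + 40)*(-3) = -86*(-3) = 258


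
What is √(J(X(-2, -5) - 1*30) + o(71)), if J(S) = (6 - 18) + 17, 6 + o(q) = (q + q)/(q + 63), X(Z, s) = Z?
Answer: 2*√67/67 ≈ 0.24434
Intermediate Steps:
o(q) = -6 + 2*q/(63 + q) (o(q) = -6 + (q + q)/(q + 63) = -6 + (2*q)/(63 + q) = -6 + 2*q/(63 + q))
J(S) = 5 (J(S) = -12 + 17 = 5)
√(J(X(-2, -5) - 1*30) + o(71)) = √(5 + 2*(-189 - 2*71)/(63 + 71)) = √(5 + 2*(-189 - 142)/134) = √(5 + 2*(1/134)*(-331)) = √(5 - 331/67) = √(4/67) = 2*√67/67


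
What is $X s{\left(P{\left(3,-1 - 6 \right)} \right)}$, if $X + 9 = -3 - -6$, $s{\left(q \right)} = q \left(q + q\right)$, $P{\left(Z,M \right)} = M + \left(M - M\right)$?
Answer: $-588$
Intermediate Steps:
$P{\left(Z,M \right)} = M$ ($P{\left(Z,M \right)} = M + 0 = M$)
$s{\left(q \right)} = 2 q^{2}$ ($s{\left(q \right)} = q 2 q = 2 q^{2}$)
$X = -6$ ($X = -9 - -3 = -9 + \left(-3 + 6\right) = -9 + 3 = -6$)
$X s{\left(P{\left(3,-1 - 6 \right)} \right)} = - 6 \cdot 2 \left(-1 - 6\right)^{2} = - 6 \cdot 2 \left(-7\right)^{2} = - 6 \cdot 2 \cdot 49 = \left(-6\right) 98 = -588$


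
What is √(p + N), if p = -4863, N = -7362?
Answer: 5*I*√489 ≈ 110.57*I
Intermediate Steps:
√(p + N) = √(-4863 - 7362) = √(-12225) = 5*I*√489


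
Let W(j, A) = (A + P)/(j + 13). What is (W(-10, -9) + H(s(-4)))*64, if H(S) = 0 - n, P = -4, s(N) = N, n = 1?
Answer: -1024/3 ≈ -341.33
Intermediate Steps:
W(j, A) = (-4 + A)/(13 + j) (W(j, A) = (A - 4)/(j + 13) = (-4 + A)/(13 + j))
H(S) = -1 (H(S) = 0 - 1*1 = 0 - 1 = -1)
(W(-10, -9) + H(s(-4)))*64 = ((-4 - 9)/(13 - 10) - 1)*64 = (-13/3 - 1)*64 = -16/3*64 = -1024/3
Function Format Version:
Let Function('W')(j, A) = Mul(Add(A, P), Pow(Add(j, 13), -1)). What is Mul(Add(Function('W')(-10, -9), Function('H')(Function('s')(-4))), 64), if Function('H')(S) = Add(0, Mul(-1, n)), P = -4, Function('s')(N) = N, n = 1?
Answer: Rational(-1024, 3) ≈ -341.33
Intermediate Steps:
Function('W')(j, A) = Mul(Pow(Add(13, j), -1), Add(-4, A)) (Function('W')(j, A) = Mul(Add(A, -4), Pow(Add(j, 13), -1)) = Mul(Add(-4, A), Pow(Add(13, j), -1)) = Mul(Pow(Add(13, j), -1), Add(-4, A)))
Function('H')(S) = -1 (Function('H')(S) = Add(0, Mul(-1, 1)) = Add(0, -1) = -1)
Mul(Add(Function('W')(-10, -9), Function('H')(Function('s')(-4))), 64) = Mul(Add(Mul(Pow(Add(13, -10), -1), Add(-4, -9)), -1), 64) = Mul(Add(Mul(Pow(3, -1), -13), -1), 64) = Mul(Add(Mul(Rational(1, 3), -13), -1), 64) = Mul(Add(Rational(-13, 3), -1), 64) = Mul(Rational(-16, 3), 64) = Rational(-1024, 3)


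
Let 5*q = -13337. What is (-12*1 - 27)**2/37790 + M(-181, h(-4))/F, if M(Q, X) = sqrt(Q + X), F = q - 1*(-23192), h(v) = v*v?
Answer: 1521/37790 + 5*I*sqrt(165)/102623 ≈ 0.040249 + 0.00062585*I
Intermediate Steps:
q = -13337/5 (q = (1/5)*(-13337) = -13337/5 ≈ -2667.4)
h(v) = v**2
F = 102623/5 (F = -13337/5 - 1*(-23192) = -13337/5 + 23192 = 102623/5 ≈ 20525.)
(-12*1 - 27)**2/37790 + M(-181, h(-4))/F = (-12*1 - 27)**2/37790 + sqrt(-181 + (-4)**2)/(102623/5) = (-12 - 27)**2*(1/37790) + sqrt(-181 + 16)*(5/102623) = (-39)**2*(1/37790) + sqrt(-165)*(5/102623) = 1521*(1/37790) + (I*sqrt(165))*(5/102623) = 1521/37790 + 5*I*sqrt(165)/102623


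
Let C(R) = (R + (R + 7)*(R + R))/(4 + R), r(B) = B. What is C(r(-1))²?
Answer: 169/9 ≈ 18.778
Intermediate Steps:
C(R) = (R + 2*R*(7 + R))/(4 + R) (C(R) = (R + (7 + R)*(2*R))/(4 + R) = (R + 2*R*(7 + R))/(4 + R))
C(r(-1))² = (-(15 + 2*(-1))/(4 - 1))² = (-1*(15 - 2)/3)² = (-1*⅓*13)² = (-13/3)² = 169/9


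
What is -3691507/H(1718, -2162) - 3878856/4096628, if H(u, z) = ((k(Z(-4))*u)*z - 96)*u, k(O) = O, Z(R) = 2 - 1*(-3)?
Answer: -30936049348366153/32676895976712776 ≈ -0.94673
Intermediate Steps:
Z(R) = 5 (Z(R) = 2 + 3 = 5)
H(u, z) = u*(-96 + 5*u*z) (H(u, z) = ((5*u)*z - 96)*u = (5*u*z - 96)*u = (-96 + 5*u*z)*u = u*(-96 + 5*u*z))
-3691507/H(1718, -2162) - 3878856/4096628 = -3691507*1/(1718*(-96 + 5*1718*(-2162))) - 3878856/4096628 = -3691507*1/(1718*(-96 - 18571580)) - 3878856*1/4096628 = -3691507/(1718*(-18571676)) - 969714/1024157 = -3691507/(-31906139368) - 969714/1024157 = -3691507*(-1/31906139368) - 969714/1024157 = 3691507/31906139368 - 969714/1024157 = -30936049348366153/32676895976712776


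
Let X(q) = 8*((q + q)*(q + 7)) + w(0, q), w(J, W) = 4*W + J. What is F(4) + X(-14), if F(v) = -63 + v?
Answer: 1453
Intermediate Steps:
w(J, W) = J + 4*W
X(q) = 4*q + 16*q*(7 + q) (X(q) = 8*((q + q)*(q + 7)) + (0 + 4*q) = 8*((2*q)*(7 + q)) + 4*q = 8*(2*q*(7 + q)) + 4*q = 16*q*(7 + q) + 4*q = 4*q + 16*q*(7 + q))
F(4) + X(-14) = (-63 + 4) + 4*(-14)*(29 + 4*(-14)) = -59 + 4*(-14)*(29 - 56) = -59 + 4*(-14)*(-27) = -59 + 1512 = 1453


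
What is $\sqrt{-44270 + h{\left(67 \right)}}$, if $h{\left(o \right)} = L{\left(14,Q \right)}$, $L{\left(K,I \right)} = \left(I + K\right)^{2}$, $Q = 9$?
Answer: $i \sqrt{43741} \approx 209.14 i$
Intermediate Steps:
$h{\left(o \right)} = 529$ ($h{\left(o \right)} = \left(9 + 14\right)^{2} = 23^{2} = 529$)
$\sqrt{-44270 + h{\left(67 \right)}} = \sqrt{-44270 + 529} = \sqrt{-43741} = i \sqrt{43741}$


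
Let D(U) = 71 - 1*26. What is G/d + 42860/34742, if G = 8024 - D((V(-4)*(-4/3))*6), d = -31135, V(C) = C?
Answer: 528619841/540846085 ≈ 0.97739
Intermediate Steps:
D(U) = 45 (D(U) = 71 - 26 = 45)
G = 7979 (G = 8024 - 1*45 = 8024 - 45 = 7979)
G/d + 42860/34742 = 7979/(-31135) + 42860/34742 = 7979*(-1/31135) + 42860*(1/34742) = -7979/31135 + 21430/17371 = 528619841/540846085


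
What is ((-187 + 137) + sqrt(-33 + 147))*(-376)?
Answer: 18800 - 376*sqrt(114) ≈ 14785.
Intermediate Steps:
((-187 + 137) + sqrt(-33 + 147))*(-376) = (-50 + sqrt(114))*(-376) = 18800 - 376*sqrt(114)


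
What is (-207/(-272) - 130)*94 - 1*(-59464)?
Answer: 6434913/136 ≈ 47316.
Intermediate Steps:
(-207/(-272) - 130)*94 - 1*(-59464) = (-207*(-1/272) - 130)*94 + 59464 = (207/272 - 130)*94 + 59464 = -35153/272*94 + 59464 = -1652191/136 + 59464 = 6434913/136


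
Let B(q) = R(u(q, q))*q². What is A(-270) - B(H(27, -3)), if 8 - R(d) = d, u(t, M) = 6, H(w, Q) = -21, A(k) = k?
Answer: -1152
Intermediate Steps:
R(d) = 8 - d
B(q) = 2*q² (B(q) = (8 - 1*6)*q² = (8 - 6)*q² = 2*q²)
A(-270) - B(H(27, -3)) = -270 - 2*(-21)² = -270 - 2*441 = -270 - 1*882 = -270 - 882 = -1152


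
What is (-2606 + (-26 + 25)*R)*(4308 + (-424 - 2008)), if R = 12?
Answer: -4911368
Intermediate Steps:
(-2606 + (-26 + 25)*R)*(4308 + (-424 - 2008)) = (-2606 + (-26 + 25)*12)*(4308 + (-424 - 2008)) = (-2606 - 1*12)*(4308 - 2432) = (-2606 - 12)*1876 = -2618*1876 = -4911368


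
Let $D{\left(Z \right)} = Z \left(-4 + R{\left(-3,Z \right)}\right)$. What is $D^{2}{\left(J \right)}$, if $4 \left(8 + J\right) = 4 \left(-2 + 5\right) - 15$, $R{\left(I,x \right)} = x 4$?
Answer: $\frac{1863225}{16} \approx 1.1645 \cdot 10^{5}$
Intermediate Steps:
$R{\left(I,x \right)} = 4 x$
$J = - \frac{35}{4}$ ($J = -8 + \frac{4 \left(-2 + 5\right) - 15}{4} = -8 + \frac{4 \cdot 3 - 15}{4} = -8 + \frac{12 - 15}{4} = -8 + \frac{1}{4} \left(-3\right) = -8 - \frac{3}{4} = - \frac{35}{4} \approx -8.75$)
$D{\left(Z \right)} = Z \left(-4 + 4 Z\right)$
$D^{2}{\left(J \right)} = \left(4 \left(- \frac{35}{4}\right) \left(-1 - \frac{35}{4}\right)\right)^{2} = \left(4 \left(- \frac{35}{4}\right) \left(- \frac{39}{4}\right)\right)^{2} = \left(\frac{1365}{4}\right)^{2} = \frac{1863225}{16}$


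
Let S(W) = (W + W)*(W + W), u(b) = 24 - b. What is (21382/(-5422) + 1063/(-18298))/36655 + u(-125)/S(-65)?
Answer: 26757246873951/3072932844172100 ≈ 0.0087074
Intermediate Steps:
S(W) = 4*W**2 (S(W) = (2*W)*(2*W) = 4*W**2)
(21382/(-5422) + 1063/(-18298))/36655 + u(-125)/S(-65) = (21382/(-5422) + 1063/(-18298))/36655 + (24 - 1*(-125))/((4*(-65)**2)) = (21382*(-1/5422) + 1063*(-1/18298))*(1/36655) + (24 + 125)/((4*4225)) = (-10691/2711 - 1063/18298)*(1/36655) + 149/16900 = -198505711/49605878*1/36655 + 149*(1/16900) = -198505711/1818303458090 + 149/16900 = 26757246873951/3072932844172100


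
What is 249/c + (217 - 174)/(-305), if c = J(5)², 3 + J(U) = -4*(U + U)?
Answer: -3562/563945 ≈ -0.0063162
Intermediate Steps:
J(U) = -3 - 8*U (J(U) = -3 - 4*(U + U) = -3 - 8*U)
c = 1849 (c = (-3 - 8*5)² = (-3 - 40)² = (-43)² = 1849)
249/c + (217 - 174)/(-305) = 249/1849 + (217 - 174)/(-305) = 249*(1/1849) + 43*(-1/305) = 249/1849 - 43/305 = -3562/563945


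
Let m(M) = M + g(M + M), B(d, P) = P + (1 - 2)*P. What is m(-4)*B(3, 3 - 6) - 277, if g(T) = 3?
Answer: -277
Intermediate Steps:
B(d, P) = 0 (B(d, P) = P - P = 0)
m(M) = 3 + M (m(M) = M + 3 = 3 + M)
m(-4)*B(3, 3 - 6) - 277 = (3 - 4)*0 - 277 = -1*0 - 277 = 0 - 277 = -277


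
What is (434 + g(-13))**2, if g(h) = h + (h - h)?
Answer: 177241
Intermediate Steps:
g(h) = h (g(h) = h + 0 = h)
(434 + g(-13))**2 = (434 - 13)**2 = 421**2 = 177241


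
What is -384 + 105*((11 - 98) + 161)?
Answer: 7386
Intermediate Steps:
-384 + 105*((11 - 98) + 161) = -384 + 105*(-87 + 161) = -384 + 105*74 = -384 + 7770 = 7386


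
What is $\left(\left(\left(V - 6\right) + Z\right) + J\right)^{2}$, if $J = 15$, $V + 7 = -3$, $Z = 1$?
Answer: $0$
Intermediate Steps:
$V = -10$ ($V = -7 - 3 = -10$)
$\left(\left(\left(V - 6\right) + Z\right) + J\right)^{2} = \left(\left(\left(-10 - 6\right) + 1\right) + 15\right)^{2} = \left(\left(-16 + 1\right) + 15\right)^{2} = \left(-15 + 15\right)^{2} = 0^{2} = 0$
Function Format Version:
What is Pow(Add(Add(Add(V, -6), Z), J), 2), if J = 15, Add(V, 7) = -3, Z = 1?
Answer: 0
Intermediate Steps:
V = -10 (V = Add(-7, -3) = -10)
Pow(Add(Add(Add(V, -6), Z), J), 2) = Pow(Add(Add(Add(-10, -6), 1), 15), 2) = Pow(Add(Add(-16, 1), 15), 2) = Pow(Add(-15, 15), 2) = Pow(0, 2) = 0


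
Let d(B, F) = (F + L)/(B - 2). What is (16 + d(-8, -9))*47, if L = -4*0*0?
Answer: 7943/10 ≈ 794.30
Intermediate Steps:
L = 0 (L = 0*0 = 0)
d(B, F) = F/(-2 + B) (d(B, F) = (F + 0)/(B - 2) = F/(-2 + B))
(16 + d(-8, -9))*47 = (16 - 9/(-2 - 8))*47 = (16 - 9/(-10))*47 = (16 - 9*(-1/10))*47 = (16 + 9/10)*47 = (169/10)*47 = 7943/10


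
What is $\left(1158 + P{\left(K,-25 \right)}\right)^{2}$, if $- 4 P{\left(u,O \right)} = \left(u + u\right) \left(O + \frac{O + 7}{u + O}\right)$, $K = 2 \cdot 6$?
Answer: $\frac{285474816}{169} \approx 1.6892 \cdot 10^{6}$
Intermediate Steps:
$K = 12$
$P{\left(u,O \right)} = - \frac{u \left(O + \frac{7 + O}{O + u}\right)}{2}$ ($P{\left(u,O \right)} = - \frac{\left(u + u\right) \left(O + \frac{O + 7}{u + O}\right)}{4} = - \frac{2 u \left(O + \frac{7 + O}{O + u}\right)}{4} = - \frac{u \left(O + \frac{7 + O}{O + u}\right)}{2}$)
$\left(1158 + P{\left(K,-25 \right)}\right)^{2} = \left(1158 - \frac{12 \left(7 - 25 + \left(-25\right)^{2} - 300\right)}{2 \left(-25\right) + 2 \cdot 12}\right)^{2} = \left(1158 - \frac{12 \left(7 - 25 + 625 - 300\right)}{-50 + 24}\right)^{2} = \left(1158 - 12 \frac{1}{-26} \cdot 307\right)^{2} = \left(1158 - 12 \left(- \frac{1}{26}\right) 307\right)^{2} = \left(1158 + \frac{1842}{13}\right)^{2} = \left(\frac{16896}{13}\right)^{2} = \frac{285474816}{169}$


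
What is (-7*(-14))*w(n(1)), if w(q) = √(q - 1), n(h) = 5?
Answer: 196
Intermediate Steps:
w(q) = √(-1 + q)
(-7*(-14))*w(n(1)) = (-7*(-14))*√(-1 + 5) = 98*√4 = 98*2 = 196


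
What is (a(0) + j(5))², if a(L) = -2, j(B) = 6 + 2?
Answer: 36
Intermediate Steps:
j(B) = 8
(a(0) + j(5))² = (-2 + 8)² = 6² = 36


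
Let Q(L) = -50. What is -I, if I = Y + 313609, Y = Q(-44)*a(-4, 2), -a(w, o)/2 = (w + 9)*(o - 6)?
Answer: -311609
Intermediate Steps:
a(w, o) = -2*(-6 + o)*(9 + w) (a(w, o) = -2*(w + 9)*(o - 6) = -2*(9 + w)*(-6 + o) = -2*(-6 + o)*(9 + w))
Y = -2000 (Y = -50*(108 - 18*2 + 12*(-4) - 2*2*(-4)) = -50*(108 - 36 - 48 + 16) = -50*40 = -2000)
I = 311609 (I = -2000 + 313609 = 311609)
-I = -1*311609 = -311609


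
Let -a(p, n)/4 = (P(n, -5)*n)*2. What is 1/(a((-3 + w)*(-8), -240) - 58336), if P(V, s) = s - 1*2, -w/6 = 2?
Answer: -1/71776 ≈ -1.3932e-5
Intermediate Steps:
w = -12 (w = -6*2 = -12)
P(V, s) = -2 + s (P(V, s) = s - 2 = -2 + s)
a(p, n) = 56*n (a(p, n) = -4*(-2 - 5)*n*2 = -4*(-7*n)*2 = -(-56)*n = 56*n)
1/(a((-3 + w)*(-8), -240) - 58336) = 1/(56*(-240) - 58336) = 1/(-13440 - 58336) = 1/(-71776) = -1/71776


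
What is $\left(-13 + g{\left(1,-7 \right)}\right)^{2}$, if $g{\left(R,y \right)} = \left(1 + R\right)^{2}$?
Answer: $81$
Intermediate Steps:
$\left(-13 + g{\left(1,-7 \right)}\right)^{2} = \left(-13 + \left(1 + 1\right)^{2}\right)^{2} = \left(-13 + 2^{2}\right)^{2} = \left(-13 + 4\right)^{2} = \left(-9\right)^{2} = 81$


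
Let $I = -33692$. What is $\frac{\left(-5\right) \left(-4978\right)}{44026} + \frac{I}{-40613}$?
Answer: $\frac{1247090781}{894013969} \approx 1.3949$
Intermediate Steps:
$\frac{\left(-5\right) \left(-4978\right)}{44026} + \frac{I}{-40613} = \frac{\left(-5\right) \left(-4978\right)}{44026} - \frac{33692}{-40613} = 24890 \cdot \frac{1}{44026} - - \frac{33692}{40613} = \frac{12445}{22013} + \frac{33692}{40613} = \frac{1247090781}{894013969}$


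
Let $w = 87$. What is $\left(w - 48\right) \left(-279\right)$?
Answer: $-10881$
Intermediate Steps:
$\left(w - 48\right) \left(-279\right) = \left(87 - 48\right) \left(-279\right) = 39 \left(-279\right) = -10881$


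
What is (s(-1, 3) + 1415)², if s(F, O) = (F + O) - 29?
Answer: 1926544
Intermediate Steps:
s(F, O) = -29 + F + O
(s(-1, 3) + 1415)² = ((-29 - 1 + 3) + 1415)² = (-27 + 1415)² = 1388² = 1926544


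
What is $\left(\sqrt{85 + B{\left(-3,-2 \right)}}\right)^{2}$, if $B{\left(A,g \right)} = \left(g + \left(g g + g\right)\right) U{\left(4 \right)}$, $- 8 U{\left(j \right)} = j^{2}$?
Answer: $85$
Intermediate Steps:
$U{\left(j \right)} = - \frac{j^{2}}{8}$
$B{\left(A,g \right)} = - 4 g - 2 g^{2}$ ($B{\left(A,g \right)} = \left(g + \left(g g + g\right)\right) \left(- \frac{4^{2}}{8}\right) = \left(g + \left(g^{2} + g\right)\right) \left(\left(- \frac{1}{8}\right) 16\right) = \left(g + \left(g + g^{2}\right)\right) \left(-2\right) = \left(g^{2} + 2 g\right) \left(-2\right) = - 4 g - 2 g^{2}$)
$\left(\sqrt{85 + B{\left(-3,-2 \right)}}\right)^{2} = \left(\sqrt{85 - - 4 \left(2 - 2\right)}\right)^{2} = \left(\sqrt{85 - \left(-4\right) 0}\right)^{2} = \left(\sqrt{85 + 0}\right)^{2} = \left(\sqrt{85}\right)^{2} = 85$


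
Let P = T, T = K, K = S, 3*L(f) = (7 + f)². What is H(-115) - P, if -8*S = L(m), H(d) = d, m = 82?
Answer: 5161/24 ≈ 215.04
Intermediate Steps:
L(f) = (7 + f)²/3
S = -7921/24 (S = -(7 + 82)²/24 = -89²/24 = -7921/24 ≈ -330.04)
K = -7921/24 ≈ -330.04
T = -7921/24 ≈ -330.04
P = -7921/24 ≈ -330.04
H(-115) - P = -115 - 1*(-7921/24) = -115 + 7921/24 = 5161/24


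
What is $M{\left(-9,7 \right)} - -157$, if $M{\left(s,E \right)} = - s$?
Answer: $166$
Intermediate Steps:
$M{\left(-9,7 \right)} - -157 = \left(-1\right) \left(-9\right) - -157 = 9 + 157 = 166$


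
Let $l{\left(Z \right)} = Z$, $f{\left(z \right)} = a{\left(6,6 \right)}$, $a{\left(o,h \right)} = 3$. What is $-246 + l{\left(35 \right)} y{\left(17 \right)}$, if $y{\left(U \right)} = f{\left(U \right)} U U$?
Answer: $30099$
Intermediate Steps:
$f{\left(z \right)} = 3$
$y{\left(U \right)} = 3 U^{2}$ ($y{\left(U \right)} = 3 U U = 3 U^{2}$)
$-246 + l{\left(35 \right)} y{\left(17 \right)} = -246 + 35 \cdot 3 \cdot 17^{2} = -246 + 35 \cdot 3 \cdot 289 = -246 + 35 \cdot 867 = -246 + 30345 = 30099$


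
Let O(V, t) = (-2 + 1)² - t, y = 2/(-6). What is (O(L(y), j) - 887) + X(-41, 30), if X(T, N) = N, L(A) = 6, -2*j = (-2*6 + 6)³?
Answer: -964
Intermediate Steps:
y = -⅓ (y = 2*(-⅙) = -⅓ ≈ -0.33333)
j = 108 (j = -(-2*6 + 6)³/2 = -(-12 + 6)³/2 = -½*(-6)³ = -½*(-216) = 108)
O(V, t) = 1 - t (O(V, t) = (-1)² - t = 1 - t)
(O(L(y), j) - 887) + X(-41, 30) = ((1 - 1*108) - 887) + 30 = ((1 - 108) - 887) + 30 = (-107 - 887) + 30 = -994 + 30 = -964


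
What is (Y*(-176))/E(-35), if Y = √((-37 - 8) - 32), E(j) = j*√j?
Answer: 176*√55/175 ≈ 7.4586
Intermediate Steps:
E(j) = j^(3/2)
Y = I*√77 (Y = √(-45 - 32) = √(-77) = I*√77 ≈ 8.775*I)
(Y*(-176))/E(-35) = ((I*√77)*(-176))/((-35)^(3/2)) = (-176*I*√77)/((-35*I*√35)) = (-176*I*√77)*(I*√35/1225) = 176*√55/175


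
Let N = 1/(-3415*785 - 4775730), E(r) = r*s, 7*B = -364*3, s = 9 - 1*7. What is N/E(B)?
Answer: 1/2326429560 ≈ 4.2984e-10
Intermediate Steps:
s = 2 (s = 9 - 7 = 2)
B = -156 (B = (-364*3)/7 = (-13*84)/7 = (1/7)*(-1092) = -156)
E(r) = 2*r (E(r) = r*2 = 2*r)
N = -1/7456505 (N = 1/(-2680775 - 4775730) = 1/(-7456505) = -1/7456505 ≈ -1.3411e-7)
N/E(B) = -1/(7456505*(2*(-156))) = -1/7456505/(-312) = -1/7456505*(-1/312) = 1/2326429560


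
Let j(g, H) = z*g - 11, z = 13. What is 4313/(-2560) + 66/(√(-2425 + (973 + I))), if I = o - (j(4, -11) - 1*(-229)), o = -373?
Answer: -4313/2560 - 66*I*√2095/2095 ≈ -1.6848 - 1.442*I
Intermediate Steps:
j(g, H) = -11 + 13*g (j(g, H) = 13*g - 11 = -11 + 13*g)
I = -643 (I = -373 - ((-11 + 13*4) - 1*(-229)) = -373 - ((-11 + 52) + 229) = -373 - (41 + 229) = -373 - 1*270 = -373 - 270 = -643)
4313/(-2560) + 66/(√(-2425 + (973 + I))) = 4313/(-2560) + 66/(√(-2425 + (973 - 643))) = 4313*(-1/2560) + 66/(√(-2425 + 330)) = -4313/2560 + 66/(√(-2095)) = -4313/2560 + 66/((I*√2095)) = -4313/2560 + 66*(-I*√2095/2095) = -4313/2560 - 66*I*√2095/2095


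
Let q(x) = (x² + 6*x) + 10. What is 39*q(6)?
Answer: 3198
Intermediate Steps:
q(x) = 10 + x² + 6*x
39*q(6) = 39*(10 + 6² + 6*6) = 39*(10 + 36 + 36) = 39*82 = 3198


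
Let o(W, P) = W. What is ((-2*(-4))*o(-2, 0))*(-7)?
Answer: 112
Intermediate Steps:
((-2*(-4))*o(-2, 0))*(-7) = (-2*(-4)*(-2))*(-7) = (8*(-2))*(-7) = -16*(-7) = 112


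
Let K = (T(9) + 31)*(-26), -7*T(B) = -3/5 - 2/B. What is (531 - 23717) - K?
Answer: -7048738/315 ≈ -22377.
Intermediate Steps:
T(B) = 3/35 + 2/(7*B) (T(B) = -(-3/5 - 2/B)/7 = 3/35 + 2/(7*B))
K = -254852/315 (K = ((1/35)*(10 + 3*9)/9 + 31)*(-26) = ((1/35)*(1/9)*(10 + 27) + 31)*(-26) = ((1/35)*(1/9)*37 + 31)*(-26) = (37/315 + 31)*(-26) = (9802/315)*(-26) = -254852/315 ≈ -809.05)
(531 - 23717) - K = (531 - 23717) - 1*(-254852/315) = -23186 + 254852/315 = -7048738/315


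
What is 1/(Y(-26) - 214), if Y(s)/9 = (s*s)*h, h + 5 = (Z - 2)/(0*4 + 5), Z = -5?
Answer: -5/195758 ≈ -2.5542e-5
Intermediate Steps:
h = -32/5 (h = -5 + (-5 - 2)/(0*4 + 5) = -5 - 7/(0 + 5) = -5 - 7/5 = -32/5 ≈ -6.4000)
Y(s) = -288*s²/5 (Y(s) = 9*((s*s)*(-32/5)) = 9*(s²*(-32/5)) = 9*(-32*s²/5) = -288*s²/5)
1/(Y(-26) - 214) = 1/(-288/5*(-26)² - 214) = 1/(-288/5*676 - 214) = 1/(-194688/5 - 214) = 1/(-195758/5) = -5/195758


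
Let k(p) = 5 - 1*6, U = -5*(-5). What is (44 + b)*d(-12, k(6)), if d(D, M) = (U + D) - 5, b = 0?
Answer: 352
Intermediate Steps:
U = 25
k(p) = -1 (k(p) = 5 - 6 = -1)
d(D, M) = 20 + D (d(D, M) = (25 + D) - 5 = 20 + D)
(44 + b)*d(-12, k(6)) = (44 + 0)*(20 - 12) = 44*8 = 352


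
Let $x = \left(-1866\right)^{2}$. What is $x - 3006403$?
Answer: $475553$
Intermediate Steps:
$x = 3481956$
$x - 3006403 = 3481956 - 3006403 = 475553$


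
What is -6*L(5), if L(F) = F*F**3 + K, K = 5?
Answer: -3780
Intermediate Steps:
L(F) = 5 + F**4 (L(F) = F*F**3 + 5 = F**4 + 5 = 5 + F**4)
-6*L(5) = -6*(5 + 5**4) = -6*(5 + 625) = -6*630 = -3780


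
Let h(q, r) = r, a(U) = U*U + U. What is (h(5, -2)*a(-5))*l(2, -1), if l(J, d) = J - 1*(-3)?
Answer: -200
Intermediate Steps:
a(U) = U + U² (a(U) = U² + U = U + U²)
l(J, d) = 3 + J (l(J, d) = J + 3 = 3 + J)
(h(5, -2)*a(-5))*l(2, -1) = (-(-10)*(1 - 5))*(3 + 2) = -(-10)*(-4)*5 = -2*20*5 = -40*5 = -200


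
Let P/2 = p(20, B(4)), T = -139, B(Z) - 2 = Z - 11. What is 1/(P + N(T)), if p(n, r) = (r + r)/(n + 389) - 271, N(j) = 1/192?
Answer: -78528/42565607 ≈ -0.0018449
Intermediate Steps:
B(Z) = -9 + Z (B(Z) = 2 + (Z - 11) = 2 + (-11 + Z) = -9 + Z)
N(j) = 1/192
p(n, r) = -271 + 2*r/(389 + n) (p(n, r) = (2*r)/(389 + n) - 271 = 2*r/(389 + n) - 271 = -271 + 2*r/(389 + n))
P = -221698/409 (P = 2*((-105419 - 271*20 + 2*(-9 + 4))/(389 + 20)) = 2*((-105419 - 5420 + 2*(-5))/409) = 2*((-105419 - 5420 - 10)/409) = 2*((1/409)*(-110849)) = 2*(-110849/409) = -221698/409 ≈ -542.05)
1/(P + N(T)) = 1/(-221698/409 + 1/192) = 1/(-42565607/78528) = -78528/42565607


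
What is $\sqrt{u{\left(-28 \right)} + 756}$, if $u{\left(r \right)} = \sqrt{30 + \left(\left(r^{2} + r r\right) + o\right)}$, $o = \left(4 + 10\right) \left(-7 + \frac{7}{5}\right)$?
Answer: $\frac{\sqrt{18900 + 5 \sqrt{37990}}}{5} \approx 28.195$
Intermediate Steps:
$o = - \frac{392}{5}$ ($o = 14 \left(-7 + 7 \cdot \frac{1}{5}\right) = 14 \left(-7 + \frac{7}{5}\right) = 14 \left(- \frac{28}{5}\right) = - \frac{392}{5} \approx -78.4$)
$u{\left(r \right)} = \sqrt{- \frac{242}{5} + 2 r^{2}}$ ($u{\left(r \right)} = \sqrt{30 - \left(\frac{392}{5} - r^{2} - r r\right)} = \sqrt{30 + \left(\left(r^{2} + r^{2}\right) - \frac{392}{5}\right)} = \sqrt{30 + \left(2 r^{2} - \frac{392}{5}\right)} = \sqrt{30 + \left(- \frac{392}{5} + 2 r^{2}\right)} = \sqrt{- \frac{242}{5} + 2 r^{2}}$)
$\sqrt{u{\left(-28 \right)} + 756} = \sqrt{\frac{\sqrt{-1210 + 50 \left(-28\right)^{2}}}{5} + 756} = \sqrt{\frac{\sqrt{-1210 + 50 \cdot 784}}{5} + 756} = \sqrt{\frac{\sqrt{-1210 + 39200}}{5} + 756} = \sqrt{\frac{\sqrt{37990}}{5} + 756} = \sqrt{756 + \frac{\sqrt{37990}}{5}}$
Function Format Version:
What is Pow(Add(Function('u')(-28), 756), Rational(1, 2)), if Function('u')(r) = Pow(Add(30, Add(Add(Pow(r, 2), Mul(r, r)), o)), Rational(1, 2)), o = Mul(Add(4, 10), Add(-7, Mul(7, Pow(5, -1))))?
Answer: Mul(Rational(1, 5), Pow(Add(18900, Mul(5, Pow(37990, Rational(1, 2)))), Rational(1, 2))) ≈ 28.195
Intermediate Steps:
o = Rational(-392, 5) (o = Mul(14, Add(-7, Mul(7, Rational(1, 5)))) = Mul(14, Add(-7, Rational(7, 5))) = Mul(14, Rational(-28, 5)) = Rational(-392, 5) ≈ -78.400)
Function('u')(r) = Pow(Add(Rational(-242, 5), Mul(2, Pow(r, 2))), Rational(1, 2)) (Function('u')(r) = Pow(Add(30, Add(Add(Pow(r, 2), Mul(r, r)), Rational(-392, 5))), Rational(1, 2)) = Pow(Add(30, Add(Add(Pow(r, 2), Pow(r, 2)), Rational(-392, 5))), Rational(1, 2)) = Pow(Add(30, Add(Mul(2, Pow(r, 2)), Rational(-392, 5))), Rational(1, 2)) = Pow(Add(30, Add(Rational(-392, 5), Mul(2, Pow(r, 2)))), Rational(1, 2)) = Pow(Add(Rational(-242, 5), Mul(2, Pow(r, 2))), Rational(1, 2)))
Pow(Add(Function('u')(-28), 756), Rational(1, 2)) = Pow(Add(Mul(Rational(1, 5), Pow(Add(-1210, Mul(50, Pow(-28, 2))), Rational(1, 2))), 756), Rational(1, 2)) = Pow(Add(Mul(Rational(1, 5), Pow(Add(-1210, Mul(50, 784)), Rational(1, 2))), 756), Rational(1, 2)) = Pow(Add(Mul(Rational(1, 5), Pow(Add(-1210, 39200), Rational(1, 2))), 756), Rational(1, 2)) = Pow(Add(Mul(Rational(1, 5), Pow(37990, Rational(1, 2))), 756), Rational(1, 2)) = Pow(Add(756, Mul(Rational(1, 5), Pow(37990, Rational(1, 2)))), Rational(1, 2))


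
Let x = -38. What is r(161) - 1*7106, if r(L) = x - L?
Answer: -7305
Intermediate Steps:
r(L) = -38 - L
r(161) - 1*7106 = (-38 - 1*161) - 1*7106 = (-38 - 161) - 7106 = -199 - 7106 = -7305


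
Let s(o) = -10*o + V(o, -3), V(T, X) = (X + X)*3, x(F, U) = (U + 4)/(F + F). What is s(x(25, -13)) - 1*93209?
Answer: -466126/5 ≈ -93225.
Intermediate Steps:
x(F, U) = (4 + U)/(2*F) (x(F, U) = (4 + U)/((2*F)) = (4 + U)*(1/(2*F)) = (4 + U)/(2*F))
V(T, X) = 6*X (V(T, X) = (2*X)*3 = 6*X)
s(o) = -18 - 10*o (s(o) = -10*o + 6*(-3) = -10*o - 18 = -18 - 10*o)
s(x(25, -13)) - 1*93209 = (-18 - 5*(4 - 13)/25) - 1*93209 = (-18 - 5*(-9)/25) - 93209 = (-18 - 10*(-9/50)) - 93209 = (-18 + 9/5) - 93209 = -81/5 - 93209 = -466126/5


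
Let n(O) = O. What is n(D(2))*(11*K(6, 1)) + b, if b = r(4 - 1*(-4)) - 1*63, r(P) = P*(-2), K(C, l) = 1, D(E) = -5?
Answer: -134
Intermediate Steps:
r(P) = -2*P
b = -79 (b = -2*(4 - 1*(-4)) - 1*63 = -2*(4 + 4) - 63 = -2*8 - 63 = -16 - 63 = -79)
n(D(2))*(11*K(6, 1)) + b = -55 - 79 = -134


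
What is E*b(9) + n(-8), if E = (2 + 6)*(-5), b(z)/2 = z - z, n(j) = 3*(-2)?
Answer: -6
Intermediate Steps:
n(j) = -6
b(z) = 0 (b(z) = 2*(z - z) = 2*0 = 0)
E = -40 (E = 8*(-5) = -40)
E*b(9) + n(-8) = -40*0 - 6 = 0 - 6 = -6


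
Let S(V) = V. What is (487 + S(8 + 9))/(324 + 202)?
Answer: 252/263 ≈ 0.95817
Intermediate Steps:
(487 + S(8 + 9))/(324 + 202) = (487 + (8 + 9))/(324 + 202) = (487 + 17)/526 = 504*(1/526) = 252/263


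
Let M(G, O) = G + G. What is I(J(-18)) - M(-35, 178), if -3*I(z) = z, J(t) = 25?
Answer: 185/3 ≈ 61.667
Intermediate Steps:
I(z) = -z/3
M(G, O) = 2*G
I(J(-18)) - M(-35, 178) = -1/3*25 - 2*(-35) = -25/3 - 1*(-70) = -25/3 + 70 = 185/3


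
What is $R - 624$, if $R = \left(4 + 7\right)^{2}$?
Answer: $-503$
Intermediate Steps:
$R = 121$ ($R = 11^{2} = 121$)
$R - 624 = 121 - 624 = -503$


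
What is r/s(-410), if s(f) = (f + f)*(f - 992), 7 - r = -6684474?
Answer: 6684481/1149640 ≈ 5.8144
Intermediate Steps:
r = 6684481 (r = 7 - 1*(-6684474) = 7 + 6684474 = 6684481)
s(f) = 2*f*(-992 + f) (s(f) = (2*f)*(-992 + f) = 2*f*(-992 + f))
r/s(-410) = 6684481/((2*(-410)*(-992 - 410))) = 6684481/((2*(-410)*(-1402))) = 6684481/1149640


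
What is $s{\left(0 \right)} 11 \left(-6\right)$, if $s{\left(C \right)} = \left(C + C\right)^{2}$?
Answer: $0$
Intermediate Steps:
$s{\left(C \right)} = 4 C^{2}$ ($s{\left(C \right)} = \left(2 C\right)^{2} = 4 C^{2}$)
$s{\left(0 \right)} 11 \left(-6\right) = 4 \cdot 0^{2} \cdot 11 \left(-6\right) = 4 \cdot 0 \cdot 11 \left(-6\right) = 0 \cdot 11 \left(-6\right) = 0 \left(-6\right) = 0$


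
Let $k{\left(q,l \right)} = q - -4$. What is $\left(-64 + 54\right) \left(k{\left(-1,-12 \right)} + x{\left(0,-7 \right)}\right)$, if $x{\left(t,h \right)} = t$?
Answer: $-30$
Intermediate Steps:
$k{\left(q,l \right)} = 4 + q$ ($k{\left(q,l \right)} = q + 4 = 4 + q$)
$\left(-64 + 54\right) \left(k{\left(-1,-12 \right)} + x{\left(0,-7 \right)}\right) = \left(-64 + 54\right) \left(\left(4 - 1\right) + 0\right) = - 10 \left(3 + 0\right) = \left(-10\right) 3 = -30$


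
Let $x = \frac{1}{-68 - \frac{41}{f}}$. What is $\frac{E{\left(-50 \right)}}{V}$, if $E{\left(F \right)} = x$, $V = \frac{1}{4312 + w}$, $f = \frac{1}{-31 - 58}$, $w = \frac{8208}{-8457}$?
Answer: $\frac{12152792}{10094839} \approx 1.2039$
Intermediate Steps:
$w = - \frac{2736}{2819}$ ($w = 8208 \left(- \frac{1}{8457}\right) = - \frac{2736}{2819} \approx -0.97056$)
$f = - \frac{1}{89}$ ($f = \frac{1}{-89} = - \frac{1}{89} \approx -0.011236$)
$x = \frac{1}{3581}$ ($x = \frac{1}{-68 - \frac{41}{- \frac{1}{89}}} = \frac{1}{-68 - -3649} = \frac{1}{-68 + 3649} = \frac{1}{3581} \approx 0.00027925$)
$V = \frac{2819}{12152792}$ ($V = \frac{1}{4312 - \frac{2736}{2819}} = \frac{1}{\frac{12152792}{2819}} = \frac{2819}{12152792} \approx 0.00023196$)
$E{\left(F \right)} = \frac{1}{3581}$
$\frac{E{\left(-50 \right)}}{V} = \frac{1}{3581 \cdot \frac{2819}{12152792}} = \frac{1}{3581} \cdot \frac{12152792}{2819} = \frac{12152792}{10094839}$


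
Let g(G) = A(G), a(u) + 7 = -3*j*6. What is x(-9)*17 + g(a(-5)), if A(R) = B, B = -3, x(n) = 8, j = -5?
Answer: 133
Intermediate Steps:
a(u) = 83 (a(u) = -7 - 3*(-5)*6 = -7 + 15*6 = -7 + 90 = 83)
A(R) = -3
g(G) = -3
x(-9)*17 + g(a(-5)) = 8*17 - 3 = 136 - 3 = 133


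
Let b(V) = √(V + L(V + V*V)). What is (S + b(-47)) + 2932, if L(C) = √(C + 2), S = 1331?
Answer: 4263 + √(-47 + 2*√541) ≈ 4263.0 + 0.69368*I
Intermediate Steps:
L(C) = √(2 + C)
b(V) = √(V + √(2 + V + V²)) (b(V) = √(V + √(2 + (V + V*V))) = √(V + √(2 + (V + V²))) = √(V + √(2 + V + V²)))
(S + b(-47)) + 2932 = (1331 + √(-47 + √(2 - 47*(1 - 47)))) + 2932 = (1331 + √(-47 + √(2 - 47*(-46)))) + 2932 = (1331 + √(-47 + √(2 + 2162))) + 2932 = (1331 + √(-47 + √2164)) + 2932 = (1331 + √(-47 + 2*√541)) + 2932 = 4263 + √(-47 + 2*√541)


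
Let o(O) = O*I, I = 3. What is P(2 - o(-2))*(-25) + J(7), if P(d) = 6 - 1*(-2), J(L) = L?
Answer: -193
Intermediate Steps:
o(O) = 3*O (o(O) = O*3 = 3*O)
P(d) = 8 (P(d) = 6 + 2 = 8)
P(2 - o(-2))*(-25) + J(7) = 8*(-25) + 7 = -200 + 7 = -193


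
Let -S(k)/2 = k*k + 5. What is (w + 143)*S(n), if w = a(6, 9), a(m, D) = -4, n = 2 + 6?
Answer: -19182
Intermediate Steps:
n = 8
S(k) = -10 - 2*k² (S(k) = -2*(k*k + 5) = -2*(k² + 5) = -2*(5 + k²) = -10 - 2*k²)
w = -4
(w + 143)*S(n) = (-4 + 143)*(-10 - 2*8²) = 139*(-10 - 2*64) = 139*(-10 - 128) = 139*(-138) = -19182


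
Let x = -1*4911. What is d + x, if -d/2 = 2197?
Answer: -9305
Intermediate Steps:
x = -4911
d = -4394 (d = -2*2197 = -4394)
d + x = -4394 - 4911 = -9305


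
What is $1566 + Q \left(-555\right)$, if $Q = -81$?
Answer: $46521$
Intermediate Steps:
$1566 + Q \left(-555\right) = 1566 - -44955 = 1566 + 44955 = 46521$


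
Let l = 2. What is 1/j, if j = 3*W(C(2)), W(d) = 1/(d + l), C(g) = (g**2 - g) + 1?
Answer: 5/3 ≈ 1.6667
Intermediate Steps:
C(g) = 1 + g**2 - g
W(d) = 1/(2 + d) (W(d) = 1/(d + 2) = 1/(2 + d))
j = 3/5 (j = 3/(2 + (1 + 2**2 - 1*2)) = 3/(2 + (1 + 4 - 2)) = 3/(2 + 3) = 3/5 ≈ 0.60000)
1/j = 1/(3/5) = 5/3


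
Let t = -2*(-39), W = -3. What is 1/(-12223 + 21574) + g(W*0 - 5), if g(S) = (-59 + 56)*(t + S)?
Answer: -2047868/9351 ≈ -219.00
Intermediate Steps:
t = 78
g(S) = -234 - 3*S (g(S) = (-59 + 56)*(78 + S) = -3*(78 + S) = -234 - 3*S)
1/(-12223 + 21574) + g(W*0 - 5) = 1/(-12223 + 21574) + (-234 - 3*(-3*0 - 5)) = 1/9351 + (-234 - 3*(0 - 5)) = 1/9351 + (-234 - 3*(-5)) = 1/9351 + (-234 + 15) = 1/9351 - 219 = -2047868/9351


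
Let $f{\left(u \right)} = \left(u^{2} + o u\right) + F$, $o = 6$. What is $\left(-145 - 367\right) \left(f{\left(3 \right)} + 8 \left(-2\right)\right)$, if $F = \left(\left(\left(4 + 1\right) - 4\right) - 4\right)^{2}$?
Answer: $-10240$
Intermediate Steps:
$F = 9$ ($F = \left(\left(5 - 4\right) - 4\right)^{2} = \left(1 - 4\right)^{2} = \left(-3\right)^{2} = 9$)
$f{\left(u \right)} = 9 + u^{2} + 6 u$ ($f{\left(u \right)} = \left(u^{2} + 6 u\right) + 9 = 9 + u^{2} + 6 u$)
$\left(-145 - 367\right) \left(f{\left(3 \right)} + 8 \left(-2\right)\right) = \left(-145 - 367\right) \left(\left(9 + 3^{2} + 6 \cdot 3\right) + 8 \left(-2\right)\right) = - 512 \left(\left(9 + 9 + 18\right) - 16\right) = - 512 \left(36 - 16\right) = \left(-512\right) 20 = -10240$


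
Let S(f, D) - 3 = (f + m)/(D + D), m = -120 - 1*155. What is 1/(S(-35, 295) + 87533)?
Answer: 59/5164593 ≈ 1.1424e-5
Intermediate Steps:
m = -275 (m = -120 - 155 = -275)
S(f, D) = 3 + (-275 + f)/(2*D) (S(f, D) = 3 + (f - 275)/(D + D) = 3 + (-275 + f)/((2*D)) = 3 + (-275 + f)*(1/(2*D)) = 3 + (-275 + f)/(2*D))
1/(S(-35, 295) + 87533) = 1/((½)*(-275 - 35 + 6*295)/295 + 87533) = 1/((½)*(1/295)*(-275 - 35 + 1770) + 87533) = 1/((½)*(1/295)*1460 + 87533) = 1/(146/59 + 87533) = 1/(5164593/59) = 59/5164593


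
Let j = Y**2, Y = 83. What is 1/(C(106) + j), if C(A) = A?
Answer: 1/6995 ≈ 0.00014296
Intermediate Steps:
j = 6889 (j = 83**2 = 6889)
1/(C(106) + j) = 1/(106 + 6889) = 1/6995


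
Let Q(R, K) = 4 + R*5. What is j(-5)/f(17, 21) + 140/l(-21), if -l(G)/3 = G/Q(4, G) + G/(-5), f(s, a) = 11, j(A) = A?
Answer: -9085/627 ≈ -14.490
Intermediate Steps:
Q(R, K) = 4 + 5*R
l(G) = 19*G/40 (l(G) = -3*(G/(4 + 5*4) + G/(-5)) = -3*(G/(4 + 20) + G*(-⅕)) = -3*(G/24 - G/5) = -(-19)*G/40 = 19*G/40)
j(-5)/f(17, 21) + 140/l(-21) = -5/11 + 140/(((19/40)*(-21))) = -5*1/11 + 140/(-399/40) = -5/11 + 140*(-40/399) = -5/11 - 800/57 = -9085/627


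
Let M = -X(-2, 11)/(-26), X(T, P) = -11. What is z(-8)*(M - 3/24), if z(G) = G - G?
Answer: 0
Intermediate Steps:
z(G) = 0
M = -11/26 (M = -(-11)/(-26) = -(-11)*(-1)/26 = -1*11/26 = -11/26 ≈ -0.42308)
z(-8)*(M - 3/24) = 0*(-11/26 - 3/24) = 0*(-11/26 + (1/24)*(-3)) = 0*(-11/26 - 1/8) = 0*(-57/104) = 0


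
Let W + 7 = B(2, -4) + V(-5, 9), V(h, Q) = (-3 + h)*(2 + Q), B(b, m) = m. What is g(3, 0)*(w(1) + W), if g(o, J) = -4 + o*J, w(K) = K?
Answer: 392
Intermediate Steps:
g(o, J) = -4 + J*o
W = -99 (W = -7 + (-4 + (-6 - 3*9 + 2*(-5) + 9*(-5))) = -7 + (-4 + (-6 - 27 - 10 - 45)) = -7 + (-4 - 88) = -7 - 92 = -99)
g(3, 0)*(w(1) + W) = (-4 + 0*3)*(1 - 99) = (-4 + 0)*(-98) = -4*(-98) = 392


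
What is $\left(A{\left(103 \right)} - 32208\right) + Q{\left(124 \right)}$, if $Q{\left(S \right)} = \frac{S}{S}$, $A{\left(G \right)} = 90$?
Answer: $-32117$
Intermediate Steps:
$Q{\left(S \right)} = 1$
$\left(A{\left(103 \right)} - 32208\right) + Q{\left(124 \right)} = \left(90 - 32208\right) + 1 = -32118 + 1 = -32117$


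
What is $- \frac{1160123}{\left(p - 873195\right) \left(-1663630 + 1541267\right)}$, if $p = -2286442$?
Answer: $- \frac{1160123}{386622662231} \approx -3.0007 \cdot 10^{-6}$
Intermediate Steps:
$- \frac{1160123}{\left(p - 873195\right) \left(-1663630 + 1541267\right)} = - \frac{1160123}{\left(-2286442 - 873195\right) \left(-1663630 + 1541267\right)} = - \frac{1160123}{\left(-3159637\right) \left(-122363\right)} = - \frac{1160123}{386622662231}$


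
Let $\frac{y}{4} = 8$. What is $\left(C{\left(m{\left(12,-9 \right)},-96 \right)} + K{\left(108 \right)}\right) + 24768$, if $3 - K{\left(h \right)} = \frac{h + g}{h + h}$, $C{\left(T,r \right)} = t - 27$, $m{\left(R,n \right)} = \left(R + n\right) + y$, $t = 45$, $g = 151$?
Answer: $\frac{5354165}{216} \approx 24788.0$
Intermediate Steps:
$y = 32$ ($y = 4 \cdot 8 = 32$)
$m{\left(R,n \right)} = 32 + R + n$ ($m{\left(R,n \right)} = \left(R + n\right) + 32 = 32 + R + n$)
$C{\left(T,r \right)} = 18$ ($C{\left(T,r \right)} = 45 - 27 = 18$)
$K{\left(h \right)} = 3 - \frac{151 + h}{2 h}$ ($K{\left(h \right)} = 3 - \frac{h + 151}{h + h} = 3 - \frac{151 + h}{2 h}$)
$\left(C{\left(m{\left(12,-9 \right)},-96 \right)} + K{\left(108 \right)}\right) + 24768 = \left(18 + \frac{-151 + 5 \cdot 108}{2 \cdot 108}\right) + 24768 = \left(18 + \frac{1}{2} \cdot \frac{1}{108} \left(-151 + 540\right)\right) + 24768 = \left(18 + \frac{1}{2} \cdot \frac{1}{108} \cdot 389\right) + 24768 = \left(18 + \frac{389}{216}\right) + 24768 = \frac{4277}{216} + 24768 = \frac{5354165}{216}$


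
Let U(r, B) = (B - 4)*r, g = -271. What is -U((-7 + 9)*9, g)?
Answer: 4950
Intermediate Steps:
U(r, B) = r*(-4 + B) (U(r, B) = (-4 + B)*r = r*(-4 + B))
-U((-7 + 9)*9, g) = -(-7 + 9)*9*(-4 - 271) = -2*9*(-275) = -18*(-275) = -1*(-4950) = 4950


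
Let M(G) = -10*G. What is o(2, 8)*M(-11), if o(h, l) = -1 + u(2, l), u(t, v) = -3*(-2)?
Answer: 550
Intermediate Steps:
u(t, v) = 6
o(h, l) = 5 (o(h, l) = -1 + 6 = 5)
o(2, 8)*M(-11) = 5*(-10*(-11)) = 5*110 = 550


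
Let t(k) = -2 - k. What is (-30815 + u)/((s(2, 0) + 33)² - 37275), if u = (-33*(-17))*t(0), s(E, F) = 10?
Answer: 31937/35426 ≈ 0.90151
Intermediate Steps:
u = -1122 (u = (-33*(-17))*(-2 - 1*0) = 561*(-2 + 0) = 561*(-2) = -1122)
(-30815 + u)/((s(2, 0) + 33)² - 37275) = (-30815 - 1122)/((10 + 33)² - 37275) = -31937/(43² - 37275) = -31937/(1849 - 37275) = -31937/(-35426) = -31937*(-1/35426) = 31937/35426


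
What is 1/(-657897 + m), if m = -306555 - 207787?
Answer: -1/1172239 ≈ -8.5307e-7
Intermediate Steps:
m = -514342
1/(-657897 + m) = 1/(-657897 - 514342) = 1/(-1172239) = -1/1172239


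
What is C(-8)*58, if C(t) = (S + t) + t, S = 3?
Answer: -754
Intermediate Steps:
C(t) = 3 + 2*t (C(t) = (3 + t) + t = 3 + 2*t)
C(-8)*58 = (3 + 2*(-8))*58 = (3 - 16)*58 = -13*58 = -754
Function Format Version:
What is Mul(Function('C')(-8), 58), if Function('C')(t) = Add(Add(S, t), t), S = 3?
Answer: -754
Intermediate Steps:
Function('C')(t) = Add(3, Mul(2, t)) (Function('C')(t) = Add(Add(3, t), t) = Add(3, Mul(2, t)))
Mul(Function('C')(-8), 58) = Mul(Add(3, Mul(2, -8)), 58) = Mul(Add(3, -16), 58) = Mul(-13, 58) = -754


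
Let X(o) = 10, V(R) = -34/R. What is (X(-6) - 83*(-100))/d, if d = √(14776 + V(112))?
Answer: 5540*√11584146/275813 ≈ 68.364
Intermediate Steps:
d = √11584146/28 (d = √(14776 - 34/112) = √(14776 - 34*1/112) = √(14776 - 17/56) = √(827439/56) = √11584146/28 ≈ 121.56)
(X(-6) - 83*(-100))/d = (10 - 83*(-100))/((√11584146/28)) = (10 + 8300)*(2*√11584146/827439) = 8310*(2*√11584146/827439) = 5540*√11584146/275813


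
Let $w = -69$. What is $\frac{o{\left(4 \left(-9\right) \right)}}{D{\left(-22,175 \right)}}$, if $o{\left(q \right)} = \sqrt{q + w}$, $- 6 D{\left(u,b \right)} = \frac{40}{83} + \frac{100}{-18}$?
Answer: $\frac{2241 i \sqrt{105}}{1895} \approx 12.118 i$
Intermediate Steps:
$D{\left(u,b \right)} = \frac{1895}{2241}$ ($D{\left(u,b \right)} = - \frac{\frac{40}{83} + \frac{100}{-18}}{6} = - \frac{40 \cdot \frac{1}{83} + 100 \left(- \frac{1}{18}\right)}{6} = - \frac{\frac{40}{83} - \frac{50}{9}}{6} = \left(- \frac{1}{6}\right) \left(- \frac{3790}{747}\right) = \frac{1895}{2241}$)
$o{\left(q \right)} = \sqrt{-69 + q}$ ($o{\left(q \right)} = \sqrt{q - 69} = \sqrt{-69 + q}$)
$\frac{o{\left(4 \left(-9\right) \right)}}{D{\left(-22,175 \right)}} = \frac{\sqrt{-69 + 4 \left(-9\right)}}{\frac{1895}{2241}} = \sqrt{-69 - 36} \cdot \frac{2241}{1895} = \sqrt{-105} \cdot \frac{2241}{1895} = i \sqrt{105} \cdot \frac{2241}{1895} = \frac{2241 i \sqrt{105}}{1895}$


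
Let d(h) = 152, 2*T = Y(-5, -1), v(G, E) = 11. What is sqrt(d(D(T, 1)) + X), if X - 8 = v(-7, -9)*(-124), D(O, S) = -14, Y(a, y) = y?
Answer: 2*I*sqrt(301) ≈ 34.699*I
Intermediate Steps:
T = -1/2 (T = (1/2)*(-1) = -1/2 ≈ -0.50000)
X = -1356 (X = 8 + 11*(-124) = 8 - 1364 = -1356)
sqrt(d(D(T, 1)) + X) = sqrt(152 - 1356) = sqrt(-1204) = 2*I*sqrt(301)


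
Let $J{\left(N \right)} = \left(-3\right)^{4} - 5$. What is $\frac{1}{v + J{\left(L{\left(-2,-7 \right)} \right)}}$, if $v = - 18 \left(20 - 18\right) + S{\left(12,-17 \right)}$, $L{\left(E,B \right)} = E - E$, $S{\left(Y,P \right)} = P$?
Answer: $\frac{1}{23} \approx 0.043478$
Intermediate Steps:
$L{\left(E,B \right)} = 0$
$J{\left(N \right)} = 76$ ($J{\left(N \right)} = 81 - 5 = 76$)
$v = -53$ ($v = - 18 \left(20 - 18\right) - 17 = \left(-18\right) 2 - 17 = -36 - 17 = -53$)
$\frac{1}{v + J{\left(L{\left(-2,-7 \right)} \right)}} = \frac{1}{-53 + 76} = \frac{1}{23}$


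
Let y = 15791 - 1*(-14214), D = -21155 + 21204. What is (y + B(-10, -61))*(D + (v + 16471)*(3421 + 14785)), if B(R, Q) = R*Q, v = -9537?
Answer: 3864851468595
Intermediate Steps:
B(R, Q) = Q*R
D = 49
y = 30005 (y = 15791 + 14214 = 30005)
(y + B(-10, -61))*(D + (v + 16471)*(3421 + 14785)) = (30005 - 61*(-10))*(49 + (-9537 + 16471)*(3421 + 14785)) = (30005 + 610)*(49 + 6934*18206) = 30615*(49 + 126240404) = 30615*126240453 = 3864851468595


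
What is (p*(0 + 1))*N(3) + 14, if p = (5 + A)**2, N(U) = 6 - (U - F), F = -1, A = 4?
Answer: 176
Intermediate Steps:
N(U) = 5 - U (N(U) = 6 - (U - 1*(-1)) = 6 - (U + 1) = 6 - (1 + U) = 6 + (-1 - U) = 5 - U)
p = 81 (p = (5 + 4)**2 = 9**2 = 81)
(p*(0 + 1))*N(3) + 14 = (81*(0 + 1))*(5 - 1*3) + 14 = (81*1)*(5 - 3) + 14 = 81*2 + 14 = 162 + 14 = 176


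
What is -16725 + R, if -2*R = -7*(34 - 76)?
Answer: -16872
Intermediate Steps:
R = -147 (R = -(-7)*(34 - 76)/2 = -(-7)*(-42)/2 = -1/2*294 = -147)
-16725 + R = -16725 - 147 = -16872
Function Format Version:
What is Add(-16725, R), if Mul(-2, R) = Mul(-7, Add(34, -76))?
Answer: -16872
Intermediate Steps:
R = -147 (R = Mul(Rational(-1, 2), Mul(-7, Add(34, -76))) = Mul(Rational(-1, 2), Mul(-7, -42)) = Mul(Rational(-1, 2), 294) = -147)
Add(-16725, R) = Add(-16725, -147) = -16872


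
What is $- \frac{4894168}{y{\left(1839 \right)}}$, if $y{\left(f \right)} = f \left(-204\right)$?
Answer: $\frac{1223542}{93789} \approx 13.046$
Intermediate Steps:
$y{\left(f \right)} = - 204 f$
$- \frac{4894168}{y{\left(1839 \right)}} = - \frac{4894168}{\left(-204\right) 1839} = - \frac{4894168}{-375156} = \left(-4894168\right) \left(- \frac{1}{375156}\right) = \frac{1223542}{93789}$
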